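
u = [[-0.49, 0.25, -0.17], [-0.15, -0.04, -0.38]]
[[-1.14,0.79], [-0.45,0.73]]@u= [[0.44, -0.32, -0.11], [0.11, -0.14, -0.20]]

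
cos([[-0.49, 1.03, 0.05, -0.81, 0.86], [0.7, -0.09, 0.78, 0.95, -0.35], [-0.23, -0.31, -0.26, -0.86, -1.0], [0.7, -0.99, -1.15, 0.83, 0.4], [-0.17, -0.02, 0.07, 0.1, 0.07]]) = [[0.84,  -0.01,  -0.85,  -0.42,  0.61], [-0.04,  1.18,  0.7,  0.33,  -0.16], [0.23,  -0.37,  0.62,  0.29,  0.08], [0.16,  -0.24,  0.57,  0.93,  -1.2], [-0.06,  0.15,  0.09,  -0.06,  1.09]]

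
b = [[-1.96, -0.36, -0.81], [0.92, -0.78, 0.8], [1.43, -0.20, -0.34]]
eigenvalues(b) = [(-1+0.97j), (-1-0.97j), (-1.09+0j)]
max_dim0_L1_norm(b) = 4.31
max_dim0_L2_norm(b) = 2.59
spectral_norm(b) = 2.71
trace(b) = -3.08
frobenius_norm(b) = 2.99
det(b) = -2.11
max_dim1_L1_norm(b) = 3.13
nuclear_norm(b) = 4.48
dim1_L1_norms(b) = [3.13, 2.5, 1.97]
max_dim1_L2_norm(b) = 2.15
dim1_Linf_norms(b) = [1.96, 0.92, 1.43]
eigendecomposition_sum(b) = [[(-0.76-0.18j), 0.06-0.38j, -0.43-0.40j],[0.72+0.26j, -0.10+0.37j, (0.37+0.43j)],[0.36+1.02j, (-0.49+0.22j), -0.13+0.79j]] + [[-0.76+0.18j,0.06+0.38j,(-0.43+0.4j)], [(0.72-0.26j),-0.10-0.37j,0.37-0.43j], [(0.36-1.02j),(-0.49-0.22j),-0.13-0.79j]] + [[(-0.44+0j), (-0.49+0j), 0.04+0.00j],[(-0.52+0j), (-0.57+0j), (0.05+0j)],[(0.71-0j), 0.78-0.00j, -0.07-0.00j]]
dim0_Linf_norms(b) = [1.96, 0.78, 0.81]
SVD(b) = [[-0.77, -0.15, 0.62], [0.43, -0.84, 0.33], [0.47, 0.52, 0.71]] @ diag([2.7066308328491435, 0.9832597660585529, 0.7936937489490724]) @ [[0.95,-0.06,0.30],  [0.27,0.62,-0.74],  [0.14,-0.79,-0.60]]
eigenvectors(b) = [[-0.28+0.43j,-0.28-0.43j,(-0.45+0j)], [0.32-0.38j,0.32+0.38j,(-0.53+0j)], [0.70+0.00j,(0.7-0j),0.72+0.00j]]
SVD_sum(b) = [[-1.99, 0.12, -0.62], [1.1, -0.06, 0.35], [1.21, -0.07, 0.38]] + [[-0.04, -0.09, 0.11], [-0.22, -0.51, 0.61], [0.14, 0.32, -0.38]] + [[0.07, -0.39, -0.29], [0.04, -0.21, -0.16], [0.08, -0.44, -0.34]]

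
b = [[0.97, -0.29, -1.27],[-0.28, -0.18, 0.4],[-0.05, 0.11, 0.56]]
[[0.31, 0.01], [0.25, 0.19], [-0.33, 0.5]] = b @ [[-0.57,1.31],[-1.34,-0.59],[-0.37,1.13]]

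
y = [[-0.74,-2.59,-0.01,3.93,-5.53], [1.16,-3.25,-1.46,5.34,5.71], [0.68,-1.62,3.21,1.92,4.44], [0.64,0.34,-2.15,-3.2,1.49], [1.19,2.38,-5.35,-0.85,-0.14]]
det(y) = 558.33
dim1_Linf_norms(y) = [5.53, 5.71, 4.44, 3.2, 5.35]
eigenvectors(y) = [[0.62+0.00j, 0.62-0.00j, (-0.91+0j), 0.25-0.15j, (0.25+0.15j)], [(-0.3-0.45j), -0.30+0.45j, 0.25+0.00j, 0.85+0.00j, (0.85-0j)], [(-0.32+0.02j), -0.32-0.02j, (-0.18+0j), 0.27-0.01j, (0.27+0.01j)], [0.00-0.19j, 0.19j, (0.07+0j), (0.11+0.24j), 0.11-0.24j], [(-0.09-0.42j), -0.09+0.42j, 0.28+0.00j, -0.21+0.01j, -0.21-0.01j]]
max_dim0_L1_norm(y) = 17.31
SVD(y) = [[-0.1,-0.81,-0.38,0.27,0.35], [0.79,0.06,-0.51,0.13,-0.31], [0.55,0.04,0.36,-0.14,0.74], [-0.11,0.44,-0.06,0.85,0.25], [-0.24,0.39,-0.68,-0.40,0.41]] @ diag([10.167999436109879, 8.416313499123923, 6.4333068554051795, 1.835644825977168, 0.5524721973035412]) @ [[0.1, -0.37, 0.21, 0.54, 0.72], [0.17, 0.35, -0.36, -0.54, 0.66], [-0.14, 0.07, 0.88, -0.43, 0.12], [-0.04, -0.86, -0.17, -0.48, -0.03], [0.97, -0.05, 0.16, -0.04, -0.17]]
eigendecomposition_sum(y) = [[(-0.68+0.84j),-0.04+0.70j,-1.65-3.30j,(-0.29+0.45j),(-3.22-0.13j)], [(0.94+0.1j),(0.53-0.3j),-1.64+2.80j,(0.47-0.01j),(1.44+2.43j)], [(0.32-0.46j),(-0-0.36j),0.98+1.66j,0.13-0.25j,1.68-0.05j], [(0.25+0.21j),0.21+0.02j,(-1+0.48j),0.13+0.09j,(-0.06+0.96j)], [0.67+0.34j,0.48-0.08j,-2.00+1.62j,0.35+0.13j,(0.39+2.21j)]] + [[(-0.68-0.84j),-0.04-0.70j,-1.65+3.30j,(-0.29-0.45j),(-3.22+0.13j)], [0.94-0.10j,0.53+0.30j,-1.64-2.80j,(0.47+0.01j),(1.44-2.43j)], [(0.32+0.46j),-0.00+0.36j,0.98-1.66j,0.13+0.25j,1.68+0.05j], [(0.25-0.21j),0.21-0.02j,(-1-0.48j),(0.13-0.09j),(-0.06-0.96j)], [(0.67-0.34j),(0.48+0.08j),-2.00-1.62j,(0.35-0.13j),0.39-2.21j]] + [[(0.93-0j), (-0.89-0j), (2.39+0j), (0.61+0j), 0.82+0.00j],[-0.25+0.00j, (0.24+0j), -0.65-0.00j, (-0.17-0j), -0.22-0.00j],[0.18-0.00j, (-0.18-0j), 0.47+0.00j, 0.12+0.00j, 0.16+0.00j],[-0.07+0.00j, (0.06+0j), -0.17-0.00j, (-0.04-0j), -0.06-0.00j],[-0.28+0.00j, (0.27+0j), (-0.72-0j), -0.19-0.00j, -0.25-0.00j]] + [[(-0.16-0.1j), -0.81+0.18j, (0.45-0.07j), (1.95+1.67j), (0.04-0.94j)], [(-0.23-0.48j), -2.28-0.77j, 1.23+0.51j, (2.28+7.09j), 1.52-2.26j], [-0.08-0.15j, -0.72-0.22j, 0.39+0.15j, 0.77+2.20j, 0.46-0.72j], [0.11-0.13j, (-0.07-0.74j), 0.01+0.41j, -1.71+1.55j, 0.83+0.14j], [(0.07+0.12j), (0.57+0.15j), (-0.31-0.1j), -0.68-1.71j, -0.34+0.58j]] + [[(-0.16+0.1j), (-0.81-0.18j), 0.45+0.07j, (1.95-1.67j), 0.04+0.94j], [-0.23+0.48j, (-2.28+0.77j), 1.23-0.51j, 2.28-7.09j, (1.52+2.26j)], [-0.08+0.15j, (-0.72+0.22j), 0.39-0.15j, (0.77-2.2j), 0.46+0.72j], [(0.11+0.13j), (-0.07+0.74j), (0.01-0.41j), (-1.71-1.55j), (0.83-0.14j)], [0.07-0.12j, 0.57-0.15j, -0.31+0.10j, -0.68+1.71j, (-0.34-0.58j)]]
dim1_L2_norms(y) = [7.3, 8.67, 6.07, 4.2, 6.04]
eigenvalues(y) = [(1.36+4.49j), (1.36-4.49j), (1.35+0j), (-4.09+1.41j), (-4.09-1.41j)]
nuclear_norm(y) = 27.41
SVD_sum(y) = [[-0.1, 0.37, -0.21, -0.53, -0.71], [0.78, -2.99, 1.7, 4.28, 5.76], [0.55, -2.09, 1.18, 2.99, 4.02], [-0.11, 0.43, -0.25, -0.62, -0.84], [-0.24, 0.92, -0.52, -1.32, -1.78]] + [[-1.16, -2.35, 2.42, 3.64, -4.48], [0.09, 0.17, -0.18, -0.27, 0.33], [0.05, 0.11, -0.11, -0.17, 0.21], [0.63, 1.28, -1.32, -1.98, 2.44], [0.56, 1.14, -1.17, -1.77, 2.18]] + [[0.35, -0.17, -2.16, 1.07, -0.30], [0.47, -0.23, -2.91, 1.44, -0.40], [-0.33, 0.16, 2.03, -1.0, 0.28], [0.05, -0.03, -0.34, 0.17, -0.05], [0.62, -0.31, -3.82, 1.89, -0.52]] + [[-0.02,-0.43,-0.09,-0.24,-0.01], [-0.01,-0.20,-0.04,-0.12,-0.01], [0.01,0.22,0.04,0.12,0.01], [-0.07,-1.34,-0.27,-0.76,-0.04], [0.03,0.63,0.13,0.36,0.02]] + [[0.19, -0.01, 0.03, -0.01, -0.03], [-0.17, 0.01, -0.03, 0.01, 0.03], [0.40, -0.02, 0.07, -0.02, -0.07], [0.13, -0.01, 0.02, -0.01, -0.02], [0.22, -0.01, 0.04, -0.01, -0.04]]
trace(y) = -4.12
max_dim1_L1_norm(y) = 16.92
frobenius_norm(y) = 14.81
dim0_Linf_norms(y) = [1.19, 3.25, 5.35, 5.34, 5.71]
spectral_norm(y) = 10.17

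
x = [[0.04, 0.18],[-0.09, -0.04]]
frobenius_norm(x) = 0.21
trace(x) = 0.00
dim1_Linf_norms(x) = [0.18, 0.09]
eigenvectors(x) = [[(0.82+0j), (0.82-0j)], [-0.18+0.55j, (-0.18-0.55j)]]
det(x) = 0.01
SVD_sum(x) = [[0.06,0.17], [-0.02,-0.06]] + [[-0.02, 0.01],[-0.07, 0.02]]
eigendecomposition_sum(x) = [[(0.02+0.06j), 0.09+0.00j], [(-0.04-0j), -0.02+0.06j]] + [[(0.02-0.06j), 0.09+0.00j], [-0.04+0.00j, (-0.02-0.06j)]]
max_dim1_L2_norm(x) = 0.18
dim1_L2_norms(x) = [0.18, 0.1]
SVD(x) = [[0.93, -0.36], [-0.36, -0.93]] @ diag([0.19520797289396147, 0.07479202710603851]) @ [[0.36,  0.93], [0.93,  -0.36]]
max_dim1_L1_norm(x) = 0.22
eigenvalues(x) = [(-0+0.12j), (-0-0.12j)]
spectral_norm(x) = 0.20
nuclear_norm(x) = 0.27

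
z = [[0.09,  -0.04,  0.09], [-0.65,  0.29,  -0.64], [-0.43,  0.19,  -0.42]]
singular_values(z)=[1.15, 0.0, 0.0]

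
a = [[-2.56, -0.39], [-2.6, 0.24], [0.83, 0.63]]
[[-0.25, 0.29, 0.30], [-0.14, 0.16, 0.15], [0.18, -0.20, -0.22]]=a @ [[0.07, -0.08, -0.08], [0.19, -0.22, -0.24]]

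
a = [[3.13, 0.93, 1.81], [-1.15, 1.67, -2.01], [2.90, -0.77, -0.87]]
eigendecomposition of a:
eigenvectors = [[-0.34-0.11j, -0.34+0.11j, -0.35+0.00j], [0.84+0.00j, (0.84-0j), (0.34+0j)], [-0.41-0.05j, -0.41+0.05j, 0.87+0.00j]]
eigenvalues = [(3.13+0.28j), (3.13-0.28j), (-2.32+0j)]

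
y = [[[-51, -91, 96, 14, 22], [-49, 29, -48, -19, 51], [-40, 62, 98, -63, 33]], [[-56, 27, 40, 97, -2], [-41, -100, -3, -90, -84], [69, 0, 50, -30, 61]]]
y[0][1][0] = -49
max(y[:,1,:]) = 51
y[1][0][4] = -2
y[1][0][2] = 40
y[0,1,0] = -49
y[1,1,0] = -41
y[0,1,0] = -49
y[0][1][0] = -49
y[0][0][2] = 96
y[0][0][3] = 14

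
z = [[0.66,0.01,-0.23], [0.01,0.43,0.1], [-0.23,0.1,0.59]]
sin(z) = [[0.6, 0.01, -0.18], [0.01, 0.41, 0.09], [-0.18, 0.09, 0.54]]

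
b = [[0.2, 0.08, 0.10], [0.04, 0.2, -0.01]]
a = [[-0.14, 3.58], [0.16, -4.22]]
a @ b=[[0.12, 0.70, -0.05], [-0.14, -0.83, 0.06]]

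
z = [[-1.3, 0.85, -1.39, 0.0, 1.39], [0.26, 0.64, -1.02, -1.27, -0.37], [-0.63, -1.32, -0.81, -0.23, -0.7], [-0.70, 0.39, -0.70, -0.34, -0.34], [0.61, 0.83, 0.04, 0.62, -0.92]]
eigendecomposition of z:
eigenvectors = [[(-0.56+0j), (-0.57+0j), -0.57-0.00j, 0.82+0.00j, (-0.66+0j)], [(-0.54+0j), (0.42-0.13j), 0.42+0.13j, (0.04+0j), (0.37+0j)], [0.54+0.00j, (0.35+0.14j), 0.35-0.14j, (0.19+0j), (0.55+0j)], [-0.04+0.00j, (-0.08-0.46j), (-0.08+0.46j), (0.26+0j), (-0.1+0j)], [-0.32+0.00j, (-0.31-0.16j), -0.31+0.16j, (-0.48+0j), (0.34+0j)]]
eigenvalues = [(1.61+0j), (-0.31+0.92j), (-0.31-0.92j), (-2.39+0j), (-1.33+0j)]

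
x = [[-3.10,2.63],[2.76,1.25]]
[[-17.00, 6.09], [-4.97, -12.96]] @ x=[[69.51, -37.1], [-20.36, -29.27]]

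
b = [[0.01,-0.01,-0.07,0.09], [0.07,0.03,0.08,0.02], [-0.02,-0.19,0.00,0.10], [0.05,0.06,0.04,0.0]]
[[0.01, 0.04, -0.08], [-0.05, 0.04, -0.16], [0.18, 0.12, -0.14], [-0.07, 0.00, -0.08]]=b @ [[-0.86, 0.45, -1.92], [-0.68, -0.44, 0.50], [0.26, 0.19, -0.25], [0.38, 0.47, -0.86]]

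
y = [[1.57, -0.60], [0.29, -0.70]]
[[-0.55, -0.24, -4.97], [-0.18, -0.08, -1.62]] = y@[[-0.30, -0.13, -2.71],  [0.13, 0.06, 1.19]]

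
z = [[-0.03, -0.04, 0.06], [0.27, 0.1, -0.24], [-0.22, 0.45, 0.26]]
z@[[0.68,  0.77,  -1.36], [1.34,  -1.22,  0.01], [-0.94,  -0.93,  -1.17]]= [[-0.13, -0.03, -0.03], [0.54, 0.31, -0.09], [0.21, -0.96, -0.00]]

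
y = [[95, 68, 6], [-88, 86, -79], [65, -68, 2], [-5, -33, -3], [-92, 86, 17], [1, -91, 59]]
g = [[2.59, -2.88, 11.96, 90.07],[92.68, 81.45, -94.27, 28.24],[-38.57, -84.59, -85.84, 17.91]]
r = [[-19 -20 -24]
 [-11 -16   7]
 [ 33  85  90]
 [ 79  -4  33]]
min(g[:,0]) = -38.57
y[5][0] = 1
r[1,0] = -11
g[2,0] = -38.57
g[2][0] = -38.57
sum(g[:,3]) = 136.22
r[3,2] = 33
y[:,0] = [95, -88, 65, -5, -92, 1]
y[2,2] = 2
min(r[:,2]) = -24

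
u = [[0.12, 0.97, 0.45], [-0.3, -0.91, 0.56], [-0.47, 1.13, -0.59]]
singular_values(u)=[1.81, 0.82, 0.53]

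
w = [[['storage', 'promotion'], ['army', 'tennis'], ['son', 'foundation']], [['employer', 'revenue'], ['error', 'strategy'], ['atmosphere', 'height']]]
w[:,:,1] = [['promotion', 'tennis', 'foundation'], ['revenue', 'strategy', 'height']]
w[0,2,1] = 'foundation'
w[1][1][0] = 'error'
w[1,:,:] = [['employer', 'revenue'], ['error', 'strategy'], ['atmosphere', 'height']]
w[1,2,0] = 'atmosphere'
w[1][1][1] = 'strategy'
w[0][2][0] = 'son'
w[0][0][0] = 'storage'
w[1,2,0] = 'atmosphere'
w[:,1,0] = ['army', 'error']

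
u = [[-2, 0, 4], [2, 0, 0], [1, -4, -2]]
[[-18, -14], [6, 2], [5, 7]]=u @ [[3, 1], [1, 0], [-3, -3]]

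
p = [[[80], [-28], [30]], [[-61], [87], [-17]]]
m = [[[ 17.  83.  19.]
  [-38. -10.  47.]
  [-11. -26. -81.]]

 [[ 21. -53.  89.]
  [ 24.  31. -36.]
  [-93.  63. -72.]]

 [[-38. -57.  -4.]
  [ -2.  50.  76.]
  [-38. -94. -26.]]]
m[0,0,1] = 83.0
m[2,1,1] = 50.0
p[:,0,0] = [80, -61]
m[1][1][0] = 24.0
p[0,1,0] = -28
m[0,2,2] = -81.0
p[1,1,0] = 87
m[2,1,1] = 50.0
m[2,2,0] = -38.0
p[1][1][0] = 87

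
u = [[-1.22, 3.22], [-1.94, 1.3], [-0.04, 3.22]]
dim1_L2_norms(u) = [3.44, 2.34, 3.22]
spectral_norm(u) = 4.97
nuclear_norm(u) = 6.70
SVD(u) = [[0.69,0.07],  [0.37,0.82],  [0.62,-0.57]] @ diag([4.9656392969729275, 1.7386277267886345]) @ [[-0.32, 0.95], [-0.95, -0.32]]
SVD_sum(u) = [[-1.11,3.26], [-0.60,1.76], [-0.98,2.9]] + [[-0.11, -0.04], [-1.34, -0.46], [0.94, 0.32]]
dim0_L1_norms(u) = [3.2, 7.74]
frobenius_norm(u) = 5.26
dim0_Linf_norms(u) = [1.94, 3.22]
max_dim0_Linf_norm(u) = 3.22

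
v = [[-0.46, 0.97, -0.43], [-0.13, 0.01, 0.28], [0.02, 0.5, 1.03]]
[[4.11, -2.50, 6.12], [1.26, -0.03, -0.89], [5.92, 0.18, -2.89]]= v @ [[-1.92, 1.86, -2.28],[4.85, -1.34, 3.30],[3.43, 0.79, -4.36]]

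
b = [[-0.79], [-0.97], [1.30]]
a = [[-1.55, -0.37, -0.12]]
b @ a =[[1.22, 0.29, 0.09], [1.5, 0.36, 0.12], [-2.02, -0.48, -0.16]]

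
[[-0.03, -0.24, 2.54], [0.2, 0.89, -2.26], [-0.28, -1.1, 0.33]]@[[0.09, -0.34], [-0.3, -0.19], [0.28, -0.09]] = [[0.78,  -0.17], [-0.88,  -0.03], [0.4,  0.27]]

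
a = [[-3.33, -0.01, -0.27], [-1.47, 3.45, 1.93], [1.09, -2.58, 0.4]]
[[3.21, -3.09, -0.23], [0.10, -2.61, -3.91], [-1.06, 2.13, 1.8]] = a @ [[-0.92, 0.92, 0.12], [-0.06, -0.42, -0.74], [-0.54, 0.1, -0.61]]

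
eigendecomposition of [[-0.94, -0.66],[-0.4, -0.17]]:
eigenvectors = [[-0.93, 0.54], [-0.36, -0.84]]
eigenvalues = [-1.2, 0.09]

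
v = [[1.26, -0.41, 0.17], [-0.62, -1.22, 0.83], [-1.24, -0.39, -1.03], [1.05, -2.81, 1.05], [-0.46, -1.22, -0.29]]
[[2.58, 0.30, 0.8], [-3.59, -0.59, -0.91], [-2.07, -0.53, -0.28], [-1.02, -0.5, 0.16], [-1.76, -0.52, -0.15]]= v @ [[2.48, 0.34, 0.71], [0.81, 0.30, -0.01], [-1.28, -0.01, -0.58]]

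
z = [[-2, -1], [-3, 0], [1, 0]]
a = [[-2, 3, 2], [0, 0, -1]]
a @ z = [[-3, 2], [-1, 0]]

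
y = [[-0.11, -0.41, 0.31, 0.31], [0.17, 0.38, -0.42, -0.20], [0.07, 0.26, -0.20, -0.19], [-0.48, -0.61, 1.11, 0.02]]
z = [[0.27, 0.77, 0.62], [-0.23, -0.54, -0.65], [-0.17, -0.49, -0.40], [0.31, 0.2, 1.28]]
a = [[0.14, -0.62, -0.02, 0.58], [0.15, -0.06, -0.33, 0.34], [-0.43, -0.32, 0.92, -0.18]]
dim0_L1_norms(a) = [0.72, 1.0, 1.27, 1.1]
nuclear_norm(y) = 2.03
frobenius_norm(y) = 1.66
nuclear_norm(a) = 2.15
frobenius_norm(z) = 2.01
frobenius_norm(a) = 1.47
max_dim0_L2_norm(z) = 1.61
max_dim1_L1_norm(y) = 2.22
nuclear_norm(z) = 2.55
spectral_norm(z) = 1.90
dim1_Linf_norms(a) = [0.62, 0.34, 0.92]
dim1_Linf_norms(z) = [0.77, 0.65, 0.49, 1.28]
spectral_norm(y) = 1.60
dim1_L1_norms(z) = [1.66, 1.42, 1.06, 1.79]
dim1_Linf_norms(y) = [0.41, 0.42, 0.26, 1.11]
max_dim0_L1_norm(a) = 1.27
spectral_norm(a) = 1.16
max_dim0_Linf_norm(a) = 0.92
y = z @ a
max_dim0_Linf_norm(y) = 1.11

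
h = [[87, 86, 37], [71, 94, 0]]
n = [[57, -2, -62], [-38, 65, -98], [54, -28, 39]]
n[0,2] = -62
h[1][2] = 0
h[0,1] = 86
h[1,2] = 0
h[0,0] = 87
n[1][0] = -38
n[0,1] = -2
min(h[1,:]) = 0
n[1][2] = -98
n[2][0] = 54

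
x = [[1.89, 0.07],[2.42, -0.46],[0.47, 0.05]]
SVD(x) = [[-0.60, 0.74], [-0.79, -0.62], [-0.15, 0.28]] @ diag([3.1217969496498754, 0.3504052013836831]) @ [[-0.99, 0.1], [0.1, 0.99]]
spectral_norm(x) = 3.12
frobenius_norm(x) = 3.14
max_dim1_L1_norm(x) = 2.88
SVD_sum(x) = [[1.86, -0.19],[2.44, -0.25],[0.46, -0.05]] + [[0.03, 0.26], [-0.02, -0.21], [0.01, 0.1]]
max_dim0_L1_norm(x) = 4.78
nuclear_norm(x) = 3.47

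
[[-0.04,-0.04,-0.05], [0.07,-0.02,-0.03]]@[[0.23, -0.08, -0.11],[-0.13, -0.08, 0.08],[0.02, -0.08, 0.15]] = [[-0.0, 0.01, -0.01],[0.02, -0.0, -0.01]]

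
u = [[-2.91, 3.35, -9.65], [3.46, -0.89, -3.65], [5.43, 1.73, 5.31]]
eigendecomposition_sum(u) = [[(-0.59+2.67j), 0.60+1.74j, (-4.37+1.02j)], [(0.57+1.93j), (1+0.9j), (-2.44+2.2j)], [2.44-0.53j, 1.21-1.16j, (2.51+3.23j)]] + [[-0.59-2.67j,(0.6-1.74j),(-4.37-1.02j)], [0.57-1.93j,1.00-0.90j,(-2.44-2.2j)], [2.44+0.53j,(1.21+1.16j),2.51-3.23j]] + [[(-1.73+0j), 2.15+0.00j, -0.92-0.00j], [2.33-0.00j, -2.89-0.00j, (1.24+0j)], [0.56-0.00j, (-0.69-0j), 0.29+0.00j]]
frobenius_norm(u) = 14.13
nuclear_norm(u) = 21.51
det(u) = -236.96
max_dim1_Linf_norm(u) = 9.65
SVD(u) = [[-0.83, -0.26, 0.49], [-0.15, -0.75, -0.65], [0.54, -0.61, 0.58]] @ diag([12.501941727649355, 5.663333189771492, 3.3468358519790953]) @ [[0.38, -0.14, 0.91], [-0.91, -0.22, 0.35], [-0.16, 0.96, 0.21]]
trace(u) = 1.51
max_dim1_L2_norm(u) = 10.62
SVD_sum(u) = [[-3.99, 1.43, -9.48],[-0.72, 0.26, -1.71],[2.57, -0.92, 6.11]] + [[1.34, 0.33, -0.52], [3.84, 0.95, -1.48], [3.16, 0.78, -1.21]] + [[-0.26, 1.59, 0.35], [0.34, -2.1, -0.46], [-0.3, 1.87, 0.41]]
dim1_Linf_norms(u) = [9.65, 3.65, 5.43]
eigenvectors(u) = [[-0.65+0.00j, (-0.65-0j), (0.59+0j)], [-0.42+0.23j, (-0.42-0.23j), -0.79+0.00j], [0.25+0.54j, (0.25-0.54j), -0.19+0.00j]]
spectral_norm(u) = 12.50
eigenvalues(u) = [(2.92+6.8j), (2.92-6.8j), (-4.33+0j)]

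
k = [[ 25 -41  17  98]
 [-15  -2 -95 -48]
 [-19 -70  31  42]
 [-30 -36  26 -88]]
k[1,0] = -15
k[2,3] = 42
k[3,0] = -30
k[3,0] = -30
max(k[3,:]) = 26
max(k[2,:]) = 42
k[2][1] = -70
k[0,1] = -41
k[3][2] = 26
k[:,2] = [17, -95, 31, 26]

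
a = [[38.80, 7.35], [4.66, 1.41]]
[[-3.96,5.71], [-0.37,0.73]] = a @ [[-0.14, 0.13], [0.20, 0.09]]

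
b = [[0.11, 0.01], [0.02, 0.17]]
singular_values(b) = [0.17, 0.11]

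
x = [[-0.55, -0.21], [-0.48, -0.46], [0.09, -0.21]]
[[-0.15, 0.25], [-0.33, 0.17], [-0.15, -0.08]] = x @ [[0.01, -0.52], [0.7, 0.17]]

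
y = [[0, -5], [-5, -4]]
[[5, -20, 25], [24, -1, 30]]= y @ [[-4, -3, -2], [-1, 4, -5]]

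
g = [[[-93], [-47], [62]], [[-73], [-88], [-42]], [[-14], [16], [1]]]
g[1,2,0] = -42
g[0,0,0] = -93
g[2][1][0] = 16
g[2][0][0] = -14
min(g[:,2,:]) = -42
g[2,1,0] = 16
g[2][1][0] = 16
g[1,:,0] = [-73, -88, -42]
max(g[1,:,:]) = -42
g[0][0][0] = -93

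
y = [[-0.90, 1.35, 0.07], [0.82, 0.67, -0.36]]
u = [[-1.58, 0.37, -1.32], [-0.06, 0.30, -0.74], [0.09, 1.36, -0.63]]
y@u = [[1.35,  0.17,  0.14], [-1.37,  0.01,  -1.35]]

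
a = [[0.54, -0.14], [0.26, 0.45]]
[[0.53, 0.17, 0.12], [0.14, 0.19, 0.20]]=a @[[0.92,0.37,0.30], [-0.23,0.20,0.28]]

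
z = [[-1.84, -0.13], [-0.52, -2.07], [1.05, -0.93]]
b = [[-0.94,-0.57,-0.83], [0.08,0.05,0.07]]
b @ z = [[1.15, 2.07],[-0.10, -0.18]]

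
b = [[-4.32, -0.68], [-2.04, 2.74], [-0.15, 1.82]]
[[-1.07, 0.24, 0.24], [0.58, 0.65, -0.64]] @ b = [[4.1,1.82], [-3.74,0.22]]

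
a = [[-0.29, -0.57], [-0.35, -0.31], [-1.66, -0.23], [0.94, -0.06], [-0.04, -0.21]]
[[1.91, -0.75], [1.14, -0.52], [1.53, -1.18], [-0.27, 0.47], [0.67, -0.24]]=a @[[-0.49, 0.57], [-3.11, 1.03]]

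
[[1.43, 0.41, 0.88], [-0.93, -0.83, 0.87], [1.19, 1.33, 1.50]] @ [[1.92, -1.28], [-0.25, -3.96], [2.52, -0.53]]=[[4.86, -3.92], [0.61, 4.02], [5.73, -7.58]]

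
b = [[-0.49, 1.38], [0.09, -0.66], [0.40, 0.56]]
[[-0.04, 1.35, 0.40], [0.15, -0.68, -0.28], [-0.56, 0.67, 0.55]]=b@[[-0.9, 0.20, 0.65], [-0.35, 1.05, 0.52]]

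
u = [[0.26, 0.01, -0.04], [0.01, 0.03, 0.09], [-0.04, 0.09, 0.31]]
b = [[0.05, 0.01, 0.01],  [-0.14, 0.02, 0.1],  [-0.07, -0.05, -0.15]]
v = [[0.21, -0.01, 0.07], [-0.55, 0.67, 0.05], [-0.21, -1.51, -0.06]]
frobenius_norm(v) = 1.77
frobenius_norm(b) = 0.25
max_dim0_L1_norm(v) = 2.19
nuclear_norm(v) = 2.35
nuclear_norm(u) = 0.60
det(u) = 0.00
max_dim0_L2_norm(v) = 1.65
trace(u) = 0.60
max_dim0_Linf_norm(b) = 0.15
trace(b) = -0.08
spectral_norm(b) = 0.19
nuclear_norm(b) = 0.36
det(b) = -0.00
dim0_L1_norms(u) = [0.31, 0.13, 0.44]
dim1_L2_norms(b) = [0.05, 0.17, 0.17]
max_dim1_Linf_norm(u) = 0.31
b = v @ u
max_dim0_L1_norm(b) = 0.26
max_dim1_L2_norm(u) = 0.33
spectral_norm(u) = 0.35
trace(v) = 0.82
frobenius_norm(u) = 0.43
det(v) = 0.08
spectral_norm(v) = 1.65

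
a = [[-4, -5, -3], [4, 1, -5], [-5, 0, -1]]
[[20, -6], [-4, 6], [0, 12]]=a @[[0, -2], [-4, 4], [0, -2]]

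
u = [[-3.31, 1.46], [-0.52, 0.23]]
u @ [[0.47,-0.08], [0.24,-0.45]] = [[-1.21, -0.39],[-0.19, -0.06]]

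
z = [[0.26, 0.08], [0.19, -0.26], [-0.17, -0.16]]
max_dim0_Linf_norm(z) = 0.26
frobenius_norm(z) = 0.48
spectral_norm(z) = 0.36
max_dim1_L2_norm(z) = 0.32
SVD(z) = [[-0.70, 0.29],[-0.55, -0.80],[0.45, -0.53]] @ diag([0.3642242268497285, 0.31550073308269433]) @ [[-1.00,  0.04], [0.04,  1.00]]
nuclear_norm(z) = 0.68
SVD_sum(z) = [[0.26, -0.01],  [0.20, -0.01],  [-0.16, 0.01]] + [[0.00, 0.09], [-0.01, -0.25], [-0.01, -0.17]]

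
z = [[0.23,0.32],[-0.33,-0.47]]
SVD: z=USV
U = [[-0.57, 0.82], [0.82, 0.57]]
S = [0.7, 0.0]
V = [[-0.58, -0.82],[0.82, -0.58]]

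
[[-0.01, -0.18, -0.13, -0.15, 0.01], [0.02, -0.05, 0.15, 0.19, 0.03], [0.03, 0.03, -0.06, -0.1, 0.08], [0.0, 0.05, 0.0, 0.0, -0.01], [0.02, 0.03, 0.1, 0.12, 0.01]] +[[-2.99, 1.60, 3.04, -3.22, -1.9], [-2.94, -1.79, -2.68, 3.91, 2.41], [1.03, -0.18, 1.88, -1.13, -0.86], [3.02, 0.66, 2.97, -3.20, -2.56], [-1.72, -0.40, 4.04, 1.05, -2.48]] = [[-3.00, 1.42, 2.91, -3.37, -1.89], [-2.92, -1.84, -2.53, 4.10, 2.44], [1.06, -0.15, 1.82, -1.23, -0.78], [3.02, 0.71, 2.97, -3.20, -2.57], [-1.70, -0.37, 4.14, 1.17, -2.47]]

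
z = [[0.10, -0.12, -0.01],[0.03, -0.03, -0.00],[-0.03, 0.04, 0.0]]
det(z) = -0.000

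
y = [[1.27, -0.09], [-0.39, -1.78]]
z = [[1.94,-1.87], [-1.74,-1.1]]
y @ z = [[2.62, -2.28],[2.34, 2.69]]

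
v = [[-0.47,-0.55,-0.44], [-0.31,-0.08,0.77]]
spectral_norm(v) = 0.93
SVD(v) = [[-0.73, 0.68], [0.68, 0.73]] @ diag([0.9250354777835245, 0.7461295898446911]) @ [[0.14,0.38,0.92], [-0.73,-0.58,0.35]]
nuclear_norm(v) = 1.67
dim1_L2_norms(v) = [0.85, 0.83]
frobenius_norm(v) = 1.19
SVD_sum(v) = [[-0.10, -0.25, -0.62], [0.09, 0.24, 0.58]] + [[-0.37, -0.3, 0.18],[-0.4, -0.32, 0.19]]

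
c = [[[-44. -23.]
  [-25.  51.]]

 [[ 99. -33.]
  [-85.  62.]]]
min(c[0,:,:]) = -44.0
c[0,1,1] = 51.0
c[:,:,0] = [[-44.0, -25.0], [99.0, -85.0]]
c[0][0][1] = -23.0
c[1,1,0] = -85.0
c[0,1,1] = 51.0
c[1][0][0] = 99.0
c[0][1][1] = 51.0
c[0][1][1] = 51.0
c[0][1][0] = -25.0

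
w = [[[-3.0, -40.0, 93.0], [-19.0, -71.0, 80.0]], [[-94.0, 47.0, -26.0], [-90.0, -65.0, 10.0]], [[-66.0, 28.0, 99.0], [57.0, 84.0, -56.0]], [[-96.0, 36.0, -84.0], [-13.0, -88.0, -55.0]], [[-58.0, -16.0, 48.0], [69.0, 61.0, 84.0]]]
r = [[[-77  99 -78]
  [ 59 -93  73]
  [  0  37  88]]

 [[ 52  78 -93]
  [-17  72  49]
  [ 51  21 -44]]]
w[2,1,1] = 84.0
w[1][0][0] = -94.0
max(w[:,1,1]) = 84.0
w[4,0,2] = 48.0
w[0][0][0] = -3.0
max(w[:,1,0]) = 69.0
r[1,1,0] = -17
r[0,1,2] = 73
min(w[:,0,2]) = -84.0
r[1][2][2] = -44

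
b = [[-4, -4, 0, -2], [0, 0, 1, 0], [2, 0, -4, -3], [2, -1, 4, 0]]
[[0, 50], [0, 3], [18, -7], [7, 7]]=b @ [[3, -5], [-1, -5], [0, 3], [-4, -5]]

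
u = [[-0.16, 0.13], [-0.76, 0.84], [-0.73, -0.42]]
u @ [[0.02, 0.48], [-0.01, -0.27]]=[[-0.00, -0.11], [-0.02, -0.59], [-0.01, -0.24]]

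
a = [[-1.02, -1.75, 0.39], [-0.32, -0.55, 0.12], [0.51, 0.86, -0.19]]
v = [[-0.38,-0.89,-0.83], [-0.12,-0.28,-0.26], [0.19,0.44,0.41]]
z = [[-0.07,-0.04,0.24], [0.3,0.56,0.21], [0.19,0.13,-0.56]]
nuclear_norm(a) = 2.40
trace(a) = -1.76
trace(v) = -0.25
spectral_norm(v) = 1.48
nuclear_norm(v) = 1.48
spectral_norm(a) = 2.39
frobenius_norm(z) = 0.94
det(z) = -0.00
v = a @ z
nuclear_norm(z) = 1.33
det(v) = -0.00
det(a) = 0.00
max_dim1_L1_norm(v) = 2.1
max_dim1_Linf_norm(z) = 0.56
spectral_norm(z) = 0.67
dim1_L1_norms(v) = [2.1, 0.66, 1.04]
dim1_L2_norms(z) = [0.25, 0.67, 0.61]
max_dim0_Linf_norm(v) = 0.89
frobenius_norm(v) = 1.48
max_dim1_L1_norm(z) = 1.07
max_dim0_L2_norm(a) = 2.03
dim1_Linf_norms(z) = [0.24, 0.56, 0.56]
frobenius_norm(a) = 2.39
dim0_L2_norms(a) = [1.18, 2.03, 0.45]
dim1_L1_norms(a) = [3.16, 0.99, 1.56]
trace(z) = -0.07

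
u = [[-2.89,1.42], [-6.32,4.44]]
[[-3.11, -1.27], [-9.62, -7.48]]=u @ [[0.04,-1.29], [-2.11,-3.52]]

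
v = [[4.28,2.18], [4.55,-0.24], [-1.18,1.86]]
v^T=[[4.28,4.55,-1.18],[2.18,-0.24,1.86]]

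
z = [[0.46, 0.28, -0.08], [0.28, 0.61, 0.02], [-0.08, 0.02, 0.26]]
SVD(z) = [[-0.61,0.51,0.61], [-0.79,-0.45,-0.42], [0.06,-0.74,0.68]] @ diag([0.8268066264932485, 0.32738922205963494, 0.17580415144711628]) @ [[-0.61, -0.79, 0.06], [0.51, -0.45, -0.74], [0.61, -0.42, 0.68]]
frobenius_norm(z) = 0.91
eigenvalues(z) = [0.83, 0.18, 0.33]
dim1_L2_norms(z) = [0.54, 0.67, 0.27]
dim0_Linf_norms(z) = [0.46, 0.61, 0.26]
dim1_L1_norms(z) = [0.82, 0.91, 0.36]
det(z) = 0.05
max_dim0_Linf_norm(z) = 0.61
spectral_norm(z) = 0.83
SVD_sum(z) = [[0.31, 0.40, -0.03], [0.4, 0.51, -0.04], [-0.03, -0.04, 0.0]] + [[0.08, -0.07, -0.12], [-0.07, 0.07, 0.11], [-0.12, 0.11, 0.18]] + [[0.06, -0.04, 0.07], [-0.04, 0.03, -0.05], [0.07, -0.05, 0.08]]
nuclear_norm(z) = 1.33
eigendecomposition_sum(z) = [[0.31,0.40,-0.03], [0.40,0.51,-0.04], [-0.03,-0.04,0.00]] + [[0.06, -0.04, 0.07], [-0.04, 0.03, -0.05], [0.07, -0.05, 0.08]] + [[0.08,-0.07,-0.12], [-0.07,0.07,0.11], [-0.12,0.11,0.18]]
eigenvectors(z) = [[-0.61, -0.61, -0.51], [-0.79, 0.42, 0.45], [0.06, -0.68, 0.74]]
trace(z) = 1.33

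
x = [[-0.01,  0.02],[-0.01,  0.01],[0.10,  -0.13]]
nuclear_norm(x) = 0.17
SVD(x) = [[-0.13, 0.91], [-0.08, -0.40], [0.99, 0.09]] @ diag([0.1660680782266553, 0.0046252993530671825]) @ [[0.61,-0.79], [0.79,0.61]]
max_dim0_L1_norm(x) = 0.16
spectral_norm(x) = 0.17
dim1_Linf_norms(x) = [0.02, 0.01, 0.13]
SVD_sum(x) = [[-0.01,0.02], [-0.01,0.01], [0.10,-0.13]] + [[0.0, 0.00],[-0.00, -0.0],[0.0, 0.0]]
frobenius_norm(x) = 0.17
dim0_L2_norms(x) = [0.1, 0.13]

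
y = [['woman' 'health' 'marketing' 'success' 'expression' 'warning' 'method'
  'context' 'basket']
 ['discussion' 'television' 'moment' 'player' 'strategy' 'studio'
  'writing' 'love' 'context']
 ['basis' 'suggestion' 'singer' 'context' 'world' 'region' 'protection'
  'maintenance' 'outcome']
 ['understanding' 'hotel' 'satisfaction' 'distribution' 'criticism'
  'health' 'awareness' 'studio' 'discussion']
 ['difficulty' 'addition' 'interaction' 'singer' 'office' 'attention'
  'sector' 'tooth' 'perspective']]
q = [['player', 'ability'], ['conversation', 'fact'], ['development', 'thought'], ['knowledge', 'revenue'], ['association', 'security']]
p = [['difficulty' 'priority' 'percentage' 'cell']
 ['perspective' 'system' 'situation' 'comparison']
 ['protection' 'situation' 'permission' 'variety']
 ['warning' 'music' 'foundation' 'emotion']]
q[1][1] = 'fact'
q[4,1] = 'security'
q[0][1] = 'ability'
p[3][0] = 'warning'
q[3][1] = 'revenue'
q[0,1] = 'ability'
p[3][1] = 'music'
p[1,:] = ['perspective', 'system', 'situation', 'comparison']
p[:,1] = ['priority', 'system', 'situation', 'music']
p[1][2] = 'situation'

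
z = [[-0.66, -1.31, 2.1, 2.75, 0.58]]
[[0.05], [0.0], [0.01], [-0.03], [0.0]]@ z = [[-0.03,-0.07,0.11,0.14,0.03],[0.0,0.00,0.0,0.0,0.0],[-0.01,-0.01,0.02,0.03,0.01],[0.02,0.04,-0.06,-0.08,-0.02],[0.00,0.00,0.00,0.00,0.00]]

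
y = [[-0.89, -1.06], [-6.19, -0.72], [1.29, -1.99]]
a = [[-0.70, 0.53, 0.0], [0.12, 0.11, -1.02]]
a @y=[[-2.66,0.36], [-2.10,1.82]]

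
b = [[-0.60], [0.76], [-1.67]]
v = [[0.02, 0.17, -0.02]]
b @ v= [[-0.01, -0.1, 0.01], [0.02, 0.13, -0.02], [-0.03, -0.28, 0.03]]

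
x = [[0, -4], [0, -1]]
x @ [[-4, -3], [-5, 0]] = [[20, 0], [5, 0]]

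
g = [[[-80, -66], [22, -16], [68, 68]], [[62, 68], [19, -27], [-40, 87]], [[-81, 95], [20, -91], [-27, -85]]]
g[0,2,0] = 68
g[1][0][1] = 68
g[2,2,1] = -85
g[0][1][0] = 22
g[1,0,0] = 62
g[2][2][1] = -85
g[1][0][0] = 62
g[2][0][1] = 95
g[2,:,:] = [[-81, 95], [20, -91], [-27, -85]]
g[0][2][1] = 68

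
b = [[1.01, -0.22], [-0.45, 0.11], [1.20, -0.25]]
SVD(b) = [[-0.62, 0.2], [0.28, -0.85], [-0.73, -0.49]] @ diag([1.6689408133338144, 0.015380558789101351]) @ [[-0.98, 0.21], [-0.21, -0.98]]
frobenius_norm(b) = 1.67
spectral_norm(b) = 1.67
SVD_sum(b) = [[1.01, -0.22],[-0.45, 0.1],[1.2, -0.26]] + [[-0.00,-0.0], [0.00,0.01], [0.0,0.01]]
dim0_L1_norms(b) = [2.66, 0.58]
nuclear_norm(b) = 1.68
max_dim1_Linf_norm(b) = 1.2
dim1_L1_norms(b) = [1.23, 0.56, 1.45]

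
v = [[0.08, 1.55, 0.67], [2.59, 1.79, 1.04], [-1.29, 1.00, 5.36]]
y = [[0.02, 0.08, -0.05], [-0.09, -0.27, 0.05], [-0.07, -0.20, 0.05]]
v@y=[[-0.18, -0.55, 0.11], [-0.18, -0.48, 0.01], [-0.49, -1.45, 0.38]]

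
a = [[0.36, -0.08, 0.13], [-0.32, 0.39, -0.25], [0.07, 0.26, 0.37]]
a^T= [[0.36, -0.32, 0.07],  [-0.08, 0.39, 0.26],  [0.13, -0.25, 0.37]]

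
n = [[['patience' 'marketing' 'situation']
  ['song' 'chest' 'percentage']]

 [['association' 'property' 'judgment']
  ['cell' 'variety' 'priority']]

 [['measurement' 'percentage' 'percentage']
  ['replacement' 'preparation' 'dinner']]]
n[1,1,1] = 'variety'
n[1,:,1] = ['property', 'variety']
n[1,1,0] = 'cell'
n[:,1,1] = ['chest', 'variety', 'preparation']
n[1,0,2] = 'judgment'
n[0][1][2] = 'percentage'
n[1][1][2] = 'priority'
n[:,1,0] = ['song', 'cell', 'replacement']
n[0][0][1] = 'marketing'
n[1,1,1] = 'variety'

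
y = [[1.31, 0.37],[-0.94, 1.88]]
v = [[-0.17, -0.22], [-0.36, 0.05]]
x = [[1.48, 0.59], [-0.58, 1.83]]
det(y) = 2.81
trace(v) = -0.12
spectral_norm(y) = 2.13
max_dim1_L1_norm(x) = 2.41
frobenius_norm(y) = 2.50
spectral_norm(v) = 0.40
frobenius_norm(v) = 0.46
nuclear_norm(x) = 3.51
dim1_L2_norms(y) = [1.36, 2.1]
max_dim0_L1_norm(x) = 2.42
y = x + v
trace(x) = 3.31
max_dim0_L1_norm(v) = 0.53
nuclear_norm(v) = 0.62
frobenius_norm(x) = 2.49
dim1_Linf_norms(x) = [1.48, 1.83]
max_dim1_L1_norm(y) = 2.82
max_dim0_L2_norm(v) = 0.4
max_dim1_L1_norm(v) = 0.41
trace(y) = 3.19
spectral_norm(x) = 1.93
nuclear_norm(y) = 3.45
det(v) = -0.09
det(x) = 3.05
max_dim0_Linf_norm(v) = 0.36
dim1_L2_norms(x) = [1.59, 1.92]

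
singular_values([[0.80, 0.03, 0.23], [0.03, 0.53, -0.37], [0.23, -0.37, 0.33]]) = [0.95, 0.72, 0.0]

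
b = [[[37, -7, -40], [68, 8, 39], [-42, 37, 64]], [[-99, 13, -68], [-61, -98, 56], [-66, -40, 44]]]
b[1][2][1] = -40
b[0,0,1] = -7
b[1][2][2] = 44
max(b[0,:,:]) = 68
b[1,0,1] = 13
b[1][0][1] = 13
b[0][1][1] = 8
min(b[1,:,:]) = -99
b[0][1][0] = 68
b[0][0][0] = 37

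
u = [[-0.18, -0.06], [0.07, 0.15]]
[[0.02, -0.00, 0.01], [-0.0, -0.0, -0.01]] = u@[[-0.09, 0.04, -0.03], [0.01, -0.04, -0.03]]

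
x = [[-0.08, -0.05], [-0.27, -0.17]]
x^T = [[-0.08, -0.27], [-0.05, -0.17]]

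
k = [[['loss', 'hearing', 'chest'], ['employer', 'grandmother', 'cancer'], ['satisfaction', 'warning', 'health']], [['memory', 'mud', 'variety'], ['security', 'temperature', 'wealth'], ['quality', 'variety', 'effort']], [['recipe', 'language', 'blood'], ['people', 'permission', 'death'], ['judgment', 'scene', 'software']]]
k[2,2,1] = 'scene'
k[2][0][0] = 'recipe'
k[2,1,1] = 'permission'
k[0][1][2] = 'cancer'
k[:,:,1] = [['hearing', 'grandmother', 'warning'], ['mud', 'temperature', 'variety'], ['language', 'permission', 'scene']]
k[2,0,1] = 'language'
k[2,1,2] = 'death'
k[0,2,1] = 'warning'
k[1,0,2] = 'variety'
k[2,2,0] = 'judgment'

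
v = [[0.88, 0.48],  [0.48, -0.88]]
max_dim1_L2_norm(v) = 1.0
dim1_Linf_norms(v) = [0.88, 0.88]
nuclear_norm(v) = 2.00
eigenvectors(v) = [[0.97, -0.25],[0.25, 0.97]]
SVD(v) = [[-0.88,-0.48], [-0.48,0.88]] @ diag([1.0023971268913334, 1.0023971268913334]) @ [[-1.0, -0.0], [-0.00, -1.00]]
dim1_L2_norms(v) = [1.0, 1.0]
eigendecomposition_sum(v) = [[0.94, 0.24],[0.24, 0.06]] + [[-0.06, 0.24],[0.24, -0.94]]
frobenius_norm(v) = 1.42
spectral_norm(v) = 1.00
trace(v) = 0.00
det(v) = -1.00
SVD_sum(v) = [[0.88,0.0], [0.48,0.0]] + [[0.0, 0.48],[0.0, -0.88]]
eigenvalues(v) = [1.0, -1.0]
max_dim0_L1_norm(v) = 1.36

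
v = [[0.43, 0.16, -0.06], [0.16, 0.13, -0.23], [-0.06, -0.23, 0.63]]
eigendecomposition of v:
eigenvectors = [[0.30, -0.89, -0.35],[-0.91, -0.15, -0.40],[-0.30, -0.43, 0.85]]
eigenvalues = [0.0, 0.43, 0.76]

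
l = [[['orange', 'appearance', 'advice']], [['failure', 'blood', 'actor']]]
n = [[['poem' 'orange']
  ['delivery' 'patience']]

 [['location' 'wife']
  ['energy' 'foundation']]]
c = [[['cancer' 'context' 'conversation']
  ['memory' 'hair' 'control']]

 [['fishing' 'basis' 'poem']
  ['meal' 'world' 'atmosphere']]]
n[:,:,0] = [['poem', 'delivery'], ['location', 'energy']]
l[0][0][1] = 'appearance'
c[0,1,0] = 'memory'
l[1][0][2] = 'actor'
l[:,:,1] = [['appearance'], ['blood']]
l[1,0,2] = 'actor'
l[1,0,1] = 'blood'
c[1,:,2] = ['poem', 'atmosphere']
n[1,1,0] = 'energy'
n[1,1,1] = 'foundation'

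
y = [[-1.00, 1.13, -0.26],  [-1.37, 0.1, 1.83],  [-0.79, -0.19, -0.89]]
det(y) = -3.36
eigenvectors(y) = [[0.24-0.46j, 0.24+0.46j, 0.68+0.00j], [(0.8+0j), 0.80-0.00j, (-0.2+0j)], [(0.09+0.29j), (0.09-0.29j), (0.7+0j)]]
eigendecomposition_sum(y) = [[(-0.21+0.45j), 0.43+0.15j, (0.33-0.4j)], [-0.77+0.03j, (0.09+0.69j), (0.78+0.17j)], [(-0.1-0.27j), -0.24+0.11j, (0.03+0.3j)]] + [[-0.21-0.45j, (0.43-0.15j), 0.33+0.40j], [-0.77-0.03j, 0.09-0.69j, (0.78-0.17j)], [-0.10+0.27j, (-0.24-0.11j), 0.03-0.30j]] + [[-0.57-0.00j, (0.28-0j), -0.92+0.00j], [0.17+0.00j, (-0.08+0j), (0.28-0j)], [(-0.59-0j), (0.29-0j), (-0.95+0j)]]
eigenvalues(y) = [(-0.09+1.44j), (-0.09-1.44j), (-1.6+0j)]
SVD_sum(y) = [[-0.43, 0.12, 0.49],  [-1.46, 0.41, 1.67],  [0.12, -0.03, -0.13]] + [[-0.79, 0.6, -0.84], [0.18, -0.14, 0.19], [-0.59, 0.45, -0.62]] + [[0.22, 0.41, 0.09],[-0.09, -0.17, -0.04],[-0.32, -0.60, -0.13]]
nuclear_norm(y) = 4.87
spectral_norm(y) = 2.36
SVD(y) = [[-0.28, 0.79, -0.55],[-0.96, -0.18, 0.22],[0.08, 0.59, 0.81]] @ diag([2.3611339509866736, 1.646676521452366, 0.8637724811520685]) @ [[0.65, -0.18, -0.74], [-0.61, 0.46, -0.65], [-0.46, -0.87, -0.19]]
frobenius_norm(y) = 3.01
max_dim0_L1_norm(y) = 3.16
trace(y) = -1.79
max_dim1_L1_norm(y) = 3.3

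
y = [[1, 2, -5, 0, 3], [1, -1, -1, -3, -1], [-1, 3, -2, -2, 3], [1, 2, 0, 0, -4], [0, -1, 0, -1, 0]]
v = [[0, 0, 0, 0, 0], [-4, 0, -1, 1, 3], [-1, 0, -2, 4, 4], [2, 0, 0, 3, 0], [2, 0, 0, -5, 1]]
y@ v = [[3, 0, 8, -33, -11], [-3, 0, 3, -9, -8], [-8, 0, 1, -26, 4], [-16, 0, -2, 22, 2], [2, 0, 1, -4, -3]]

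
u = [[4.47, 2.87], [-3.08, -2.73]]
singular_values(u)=[6.7, 0.5]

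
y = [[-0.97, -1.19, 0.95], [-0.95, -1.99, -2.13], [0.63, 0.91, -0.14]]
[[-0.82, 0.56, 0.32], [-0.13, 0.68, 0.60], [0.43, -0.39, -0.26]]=y @ [[-0.25, 0.01, 0.2],[0.59, -0.42, -0.42],[-0.38, 0.07, 0.02]]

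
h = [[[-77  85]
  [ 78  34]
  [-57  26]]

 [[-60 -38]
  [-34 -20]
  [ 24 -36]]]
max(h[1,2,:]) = 24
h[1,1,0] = -34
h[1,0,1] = -38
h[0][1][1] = 34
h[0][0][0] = -77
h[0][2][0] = -57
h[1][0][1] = -38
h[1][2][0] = 24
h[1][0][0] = -60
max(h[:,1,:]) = 78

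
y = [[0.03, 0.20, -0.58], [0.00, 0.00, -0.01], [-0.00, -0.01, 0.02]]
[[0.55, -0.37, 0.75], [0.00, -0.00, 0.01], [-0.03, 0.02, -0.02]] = y @ [[-0.28, -0.11, 2.38], [2.55, -1.44, -0.40], [-0.08, 0.13, -1.30]]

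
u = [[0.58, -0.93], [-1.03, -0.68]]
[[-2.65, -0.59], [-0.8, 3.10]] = u @ [[-0.78, -2.43], [2.36, -0.88]]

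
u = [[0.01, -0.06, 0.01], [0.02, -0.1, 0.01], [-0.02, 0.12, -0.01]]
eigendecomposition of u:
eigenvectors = [[0.39, 0.82, 0.6], [0.59, 0.11, 0.19], [-0.71, -0.56, 0.78]]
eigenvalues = [-0.1, -0.01, 0.0]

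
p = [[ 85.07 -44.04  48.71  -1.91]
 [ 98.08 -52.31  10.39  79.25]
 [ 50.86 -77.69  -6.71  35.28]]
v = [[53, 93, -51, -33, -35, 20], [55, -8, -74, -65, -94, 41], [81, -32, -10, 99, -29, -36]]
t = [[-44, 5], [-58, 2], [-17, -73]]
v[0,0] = 53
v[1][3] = -65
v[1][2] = -74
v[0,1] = 93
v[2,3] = 99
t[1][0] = -58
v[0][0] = 53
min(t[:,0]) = -58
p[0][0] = 85.07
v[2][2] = -10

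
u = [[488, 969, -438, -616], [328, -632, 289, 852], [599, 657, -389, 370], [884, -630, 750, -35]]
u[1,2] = 289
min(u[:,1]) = -632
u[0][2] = -438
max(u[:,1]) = 969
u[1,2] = 289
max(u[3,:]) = 884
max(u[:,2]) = 750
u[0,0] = 488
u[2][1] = 657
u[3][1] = -630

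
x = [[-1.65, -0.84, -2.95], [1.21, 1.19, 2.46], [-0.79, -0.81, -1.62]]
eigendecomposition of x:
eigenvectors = [[0.80, -0.51, -0.80], [-0.5, -0.69, -0.28], [0.32, 0.52, 0.53]]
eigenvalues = [-2.31, 0.23, 0.01]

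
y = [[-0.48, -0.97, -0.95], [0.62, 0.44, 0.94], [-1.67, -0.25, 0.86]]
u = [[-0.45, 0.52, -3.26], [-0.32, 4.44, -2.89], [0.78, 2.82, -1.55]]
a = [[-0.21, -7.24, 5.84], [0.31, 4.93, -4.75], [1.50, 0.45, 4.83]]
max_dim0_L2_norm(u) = 5.29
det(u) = 12.23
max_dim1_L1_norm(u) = 7.65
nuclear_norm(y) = 4.08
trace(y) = 0.82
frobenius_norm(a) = 12.62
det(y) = 1.19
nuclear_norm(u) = 9.80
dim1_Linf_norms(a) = [7.24, 4.93, 4.83]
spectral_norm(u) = 6.62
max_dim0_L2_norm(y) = 1.84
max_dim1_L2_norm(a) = 9.3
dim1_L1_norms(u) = [4.23, 7.65, 5.15]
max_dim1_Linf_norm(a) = 7.24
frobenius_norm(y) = 2.67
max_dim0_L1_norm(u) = 7.78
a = y @ u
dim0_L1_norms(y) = [2.77, 1.66, 2.75]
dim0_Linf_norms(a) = [1.5, 7.24, 5.84]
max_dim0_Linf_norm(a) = 7.24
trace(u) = 2.44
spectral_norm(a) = 11.92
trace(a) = 9.55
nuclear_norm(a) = 16.36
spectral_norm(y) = 1.98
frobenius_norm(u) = 7.09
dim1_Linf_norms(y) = [0.97, 0.94, 1.67]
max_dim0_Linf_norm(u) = 4.44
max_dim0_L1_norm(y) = 2.77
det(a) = 14.60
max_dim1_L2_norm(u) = 5.31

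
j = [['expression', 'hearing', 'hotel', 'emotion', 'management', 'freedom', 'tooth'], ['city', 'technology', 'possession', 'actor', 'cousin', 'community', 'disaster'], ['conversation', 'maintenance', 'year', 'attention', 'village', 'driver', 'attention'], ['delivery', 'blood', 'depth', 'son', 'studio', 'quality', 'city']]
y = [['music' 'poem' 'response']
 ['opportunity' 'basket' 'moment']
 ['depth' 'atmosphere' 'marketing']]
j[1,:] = ['city', 'technology', 'possession', 'actor', 'cousin', 'community', 'disaster']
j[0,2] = 'hotel'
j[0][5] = 'freedom'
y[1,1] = 'basket'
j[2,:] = ['conversation', 'maintenance', 'year', 'attention', 'village', 'driver', 'attention']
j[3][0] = 'delivery'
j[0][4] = 'management'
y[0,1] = 'poem'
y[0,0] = 'music'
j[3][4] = 'studio'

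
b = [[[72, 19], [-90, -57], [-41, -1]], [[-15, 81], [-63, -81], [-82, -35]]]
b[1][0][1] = 81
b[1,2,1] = -35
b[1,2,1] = -35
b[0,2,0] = -41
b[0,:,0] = [72, -90, -41]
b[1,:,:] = [[-15, 81], [-63, -81], [-82, -35]]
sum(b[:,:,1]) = -74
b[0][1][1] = -57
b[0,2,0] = -41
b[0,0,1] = 19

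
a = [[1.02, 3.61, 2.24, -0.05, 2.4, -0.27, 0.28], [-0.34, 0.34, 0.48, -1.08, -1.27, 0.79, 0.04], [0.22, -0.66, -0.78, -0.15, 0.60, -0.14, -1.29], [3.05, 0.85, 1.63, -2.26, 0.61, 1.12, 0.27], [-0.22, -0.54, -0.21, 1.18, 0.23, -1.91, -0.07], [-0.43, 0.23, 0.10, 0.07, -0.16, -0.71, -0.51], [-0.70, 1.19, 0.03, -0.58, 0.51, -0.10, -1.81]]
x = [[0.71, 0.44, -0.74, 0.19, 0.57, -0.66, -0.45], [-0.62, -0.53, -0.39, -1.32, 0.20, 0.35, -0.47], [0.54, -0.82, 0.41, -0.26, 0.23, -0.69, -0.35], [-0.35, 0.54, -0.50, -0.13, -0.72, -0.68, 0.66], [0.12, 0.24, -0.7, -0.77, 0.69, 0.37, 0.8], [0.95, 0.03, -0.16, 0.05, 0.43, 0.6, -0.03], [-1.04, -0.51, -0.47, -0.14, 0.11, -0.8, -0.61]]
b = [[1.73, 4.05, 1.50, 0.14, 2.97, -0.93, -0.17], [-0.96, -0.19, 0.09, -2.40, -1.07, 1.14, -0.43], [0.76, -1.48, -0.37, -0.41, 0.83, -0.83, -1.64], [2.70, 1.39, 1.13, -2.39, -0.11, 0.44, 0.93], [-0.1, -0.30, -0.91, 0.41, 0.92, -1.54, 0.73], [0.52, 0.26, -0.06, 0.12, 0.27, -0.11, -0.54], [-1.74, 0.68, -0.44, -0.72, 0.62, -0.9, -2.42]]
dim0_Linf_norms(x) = [1.04, 0.82, 0.74, 1.32, 0.72, 0.8, 0.8]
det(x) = 1.69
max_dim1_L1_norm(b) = 11.49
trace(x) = 1.14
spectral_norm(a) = 5.95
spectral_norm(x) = 2.17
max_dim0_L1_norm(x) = 4.33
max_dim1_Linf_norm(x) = 1.32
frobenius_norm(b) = 9.05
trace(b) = -2.83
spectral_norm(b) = 6.19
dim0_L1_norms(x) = [4.33, 3.11, 3.37, 2.86, 2.95, 4.15, 3.37]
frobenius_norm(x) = 3.95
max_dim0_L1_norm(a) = 7.42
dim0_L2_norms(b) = [3.88, 4.6, 2.17, 3.52, 3.46, 2.5, 3.23]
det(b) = 61.21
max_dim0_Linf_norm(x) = 1.32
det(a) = -0.01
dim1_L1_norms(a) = [9.87, 4.34, 3.84, 9.79, 4.36, 2.21, 4.92]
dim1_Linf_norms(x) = [0.74, 1.32, 0.82, 0.72, 0.8, 0.95, 1.04]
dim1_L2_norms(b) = [5.6, 3.06, 2.67, 4.16, 2.2, 0.86, 3.35]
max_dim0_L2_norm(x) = 1.82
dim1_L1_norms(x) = [3.76, 3.88, 3.3, 3.58, 3.69, 2.25, 3.68]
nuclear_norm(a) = 15.98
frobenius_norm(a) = 7.99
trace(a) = -3.97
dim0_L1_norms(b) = [8.51, 8.35, 4.5, 6.59, 6.79, 5.89, 6.86]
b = x + a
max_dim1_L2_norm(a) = 5.0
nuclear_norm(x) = 9.32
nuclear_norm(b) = 19.46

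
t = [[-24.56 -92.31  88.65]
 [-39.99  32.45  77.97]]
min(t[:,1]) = -92.31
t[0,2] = 88.65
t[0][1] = -92.31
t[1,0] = -39.99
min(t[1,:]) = -39.99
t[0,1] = -92.31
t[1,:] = [-39.99, 32.45, 77.97]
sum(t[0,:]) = -28.22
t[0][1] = -92.31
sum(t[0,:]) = -28.22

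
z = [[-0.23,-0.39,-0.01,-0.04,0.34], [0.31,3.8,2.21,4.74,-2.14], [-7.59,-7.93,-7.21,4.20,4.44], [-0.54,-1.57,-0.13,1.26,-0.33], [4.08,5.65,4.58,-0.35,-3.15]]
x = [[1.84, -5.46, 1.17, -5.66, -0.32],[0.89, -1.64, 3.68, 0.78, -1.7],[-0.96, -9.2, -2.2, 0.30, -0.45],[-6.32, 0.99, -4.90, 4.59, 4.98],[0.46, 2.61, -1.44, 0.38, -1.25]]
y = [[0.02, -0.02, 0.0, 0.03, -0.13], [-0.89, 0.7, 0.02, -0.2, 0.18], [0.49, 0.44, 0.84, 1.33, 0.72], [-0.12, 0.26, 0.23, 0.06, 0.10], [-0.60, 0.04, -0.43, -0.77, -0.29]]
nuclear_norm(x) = 31.14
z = y @ x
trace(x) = 1.34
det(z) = 0.21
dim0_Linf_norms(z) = [7.59, 7.93, 7.21, 4.74, 4.44]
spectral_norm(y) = 2.15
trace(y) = 1.33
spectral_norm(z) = 17.26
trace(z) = -5.53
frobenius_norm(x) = 17.31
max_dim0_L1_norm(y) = 2.39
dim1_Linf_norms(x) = [5.66, 3.68, 9.2, 6.32, 2.61]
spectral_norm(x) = 12.68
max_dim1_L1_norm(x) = 21.78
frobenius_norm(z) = 18.46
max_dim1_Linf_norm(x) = 9.2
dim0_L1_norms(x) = [10.47, 19.9, 13.39, 11.71, 8.7]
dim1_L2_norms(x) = [8.17, 4.53, 9.52, 10.53, 3.29]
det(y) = 0.00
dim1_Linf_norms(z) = [0.39, 4.74, 7.93, 1.57, 5.65]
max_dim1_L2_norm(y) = 1.85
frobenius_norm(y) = 2.48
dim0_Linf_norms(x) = [6.32, 9.2, 4.9, 5.66, 4.98]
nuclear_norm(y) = 3.64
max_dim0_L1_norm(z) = 19.34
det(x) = 884.79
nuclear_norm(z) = 25.30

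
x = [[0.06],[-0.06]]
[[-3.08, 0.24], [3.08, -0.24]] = x@ [[-51.26, 3.92]]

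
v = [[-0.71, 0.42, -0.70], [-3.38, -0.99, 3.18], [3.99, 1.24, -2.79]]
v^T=[[-0.71, -3.38, 3.99], [0.42, -0.99, 1.24], [-0.7, 3.18, -2.79]]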